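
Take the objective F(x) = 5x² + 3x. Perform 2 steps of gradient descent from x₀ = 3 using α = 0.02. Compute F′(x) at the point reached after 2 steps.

F′(x) = 10x + 3
x₁ = 3 − 0.02·33 = 2.34
x₂ = 2.34 − 0.02·26.4 = 1.812
F′(x) at (1.812) = 21.12

21.12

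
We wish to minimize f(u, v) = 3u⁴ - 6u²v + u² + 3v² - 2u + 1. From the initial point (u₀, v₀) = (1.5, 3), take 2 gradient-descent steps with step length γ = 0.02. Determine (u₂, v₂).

∇f = (12u³ - 12uv + 2u - 2, -6u² + 6v)
Step 1: at (1.5, 3), ∇f = (-12.5, 4.5) → (1.5, 3) − 0.02·(-12.5, 4.5) = (1.75, 2.91)
Step 2: at (1.75, 2.91), ∇f = (4.7025, -0.915) → (1.75, 2.91) − 0.02·(4.7025, -0.915) = (1.65595, 2.9283)

(1.65595, 2.9283)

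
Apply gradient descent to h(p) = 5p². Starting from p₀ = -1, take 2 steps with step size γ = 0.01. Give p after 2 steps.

-0.81

h′(p) = 10p
p₁ = -1 − 0.01·(-10) = -0.9
p₂ = -0.9 − 0.01·(-9) = -0.81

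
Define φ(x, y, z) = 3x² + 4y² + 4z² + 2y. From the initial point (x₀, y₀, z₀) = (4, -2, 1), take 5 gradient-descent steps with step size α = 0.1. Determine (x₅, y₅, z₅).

(0.04096, -0.25056, 0.00032)

∇φ = (6x, 8y + 2, 8z)
Step 1: at (4, -2, 1), ∇φ = (24, -14, 8) → (4, -2, 1) − 0.1·(24, -14, 8) = (1.6, -0.6, 0.2)
Step 2: at (1.6, -0.6, 0.2), ∇φ = (9.6, -2.8, 1.6) → (1.6, -0.6, 0.2) − 0.1·(9.6, -2.8, 1.6) = (0.64, -0.32, 0.04)
Step 3: at (0.64, -0.32, 0.04), ∇φ = (3.84, -0.56, 0.32) → (0.64, -0.32, 0.04) − 0.1·(3.84, -0.56, 0.32) = (0.256, -0.264, 0.008)
Step 4: at (0.256, -0.264, 0.008), ∇φ = (1.536, -0.112, 0.064) → (0.256, -0.264, 0.008) − 0.1·(1.536, -0.112, 0.064) = (0.1024, -0.2528, 0.0016)
Step 5: at (0.1024, -0.2528, 0.0016), ∇φ = (0.6144, -0.0224, 0.0128) → (0.1024, -0.2528, 0.0016) − 0.1·(0.6144, -0.0224, 0.0128) = (0.04096, -0.25056, 0.00032)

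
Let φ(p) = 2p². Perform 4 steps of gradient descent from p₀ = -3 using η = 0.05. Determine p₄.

φ′(p) = 4p
p₁ = -3 − 0.05·(-12) = -2.4
p₂ = -2.4 − 0.05·(-9.6) = -1.92
p₃ = -1.92 − 0.05·(-7.68) = -1.536
p₄ = -1.536 − 0.05·(-6.144) = -1.2288

-1.2288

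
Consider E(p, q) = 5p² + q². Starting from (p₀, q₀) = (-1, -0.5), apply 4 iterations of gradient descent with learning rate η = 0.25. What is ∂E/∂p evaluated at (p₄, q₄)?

∇E = (10p, 2q)
Step 1: at (-1, -0.5), ∇E = (-10, -1) → (-1, -0.5) − 0.25·(-10, -1) = (1.5, -0.25)
Step 2: at (1.5, -0.25), ∇E = (15, -0.5) → (1.5, -0.25) − 0.25·(15, -0.5) = (-2.25, -0.125)
Step 3: at (-2.25, -0.125), ∇E = (-22.5, -0.25) → (-2.25, -0.125) − 0.25·(-22.5, -0.25) = (3.375, -0.0625)
Step 4: at (3.375, -0.0625), ∇E = (33.75, -0.125) → (3.375, -0.0625) − 0.25·(33.75, -0.125) = (-5.0625, -0.03125)
∂E/∂p at (-5.0625, -0.03125) = -50.625

-50.625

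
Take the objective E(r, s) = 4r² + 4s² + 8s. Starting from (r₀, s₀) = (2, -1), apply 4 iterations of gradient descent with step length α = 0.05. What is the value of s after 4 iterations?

∇E = (8r, 8s + 8)
(r₁, s₁) = (2, -1) − 0.05·(16, 0) = (1.2, -1)
(r₂, s₂) = (1.2, -1) − 0.05·(9.6, 0) = (0.72, -1)
(r₃, s₃) = (0.72, -1) − 0.05·(5.76, 0) = (0.432, -1)
(r₄, s₄) = (0.432, -1) − 0.05·(3.456, 0) = (0.2592, -1)
s = -1

-1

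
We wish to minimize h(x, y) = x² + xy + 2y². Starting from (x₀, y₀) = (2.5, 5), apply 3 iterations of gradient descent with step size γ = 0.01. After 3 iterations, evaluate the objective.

∇h = (2x + y, x + 4y)
(x₁, y₁) = (2.5, 5) − 0.01·(10, 22.5) = (2.4, 4.775)
(x₂, y₂) = (2.4, 4.775) − 0.01·(9.575, 21.5) = (2.30425, 4.56)
(x₃, y₃) = (2.30425, 4.56) − 0.01·(9.1685, 20.54425) = (2.212565, 4.3545575)
h(2.212565, 4.3545575) = 52.454527435825

52.454527435825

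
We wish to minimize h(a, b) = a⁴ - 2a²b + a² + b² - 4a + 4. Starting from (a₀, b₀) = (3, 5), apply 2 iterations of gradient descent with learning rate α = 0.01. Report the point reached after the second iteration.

(2.373, 5.1034)

∇h = (4a³ - 4ab + 2a - 4, -2a² + 2b)
(a₁, b₁) = (3, 5) − 0.01·(50, -8) = (2.5, 5.08)
(a₂, b₂) = (2.5, 5.08) − 0.01·(12.7, -2.34) = (2.373, 5.1034)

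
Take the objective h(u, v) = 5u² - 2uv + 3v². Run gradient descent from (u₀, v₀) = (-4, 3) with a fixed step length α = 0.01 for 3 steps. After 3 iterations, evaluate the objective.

66.754747562496

∇h = (10u - 2v, -2u + 6v)
(u₁, v₁) = (-4, 3) − 0.01·(-46, 26) = (-3.54, 2.74)
(u₂, v₂) = (-3.54, 2.74) − 0.01·(-40.88, 23.52) = (-3.1312, 2.5048)
(u₃, v₃) = (-3.1312, 2.5048) − 0.01·(-36.3216, 21.2912) = (-2.767984, 2.291888)
h(-2.767984, 2.291888) = 66.754747562496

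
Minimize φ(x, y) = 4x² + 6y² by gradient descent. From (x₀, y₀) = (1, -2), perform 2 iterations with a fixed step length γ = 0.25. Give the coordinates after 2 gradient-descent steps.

∇φ = (8x, 12y)
(x₁, y₁) = (1, -2) − 0.25·(8, -24) = (-1, 4)
(x₂, y₂) = (-1, 4) − 0.25·(-8, 48) = (1, -8)

(1, -8)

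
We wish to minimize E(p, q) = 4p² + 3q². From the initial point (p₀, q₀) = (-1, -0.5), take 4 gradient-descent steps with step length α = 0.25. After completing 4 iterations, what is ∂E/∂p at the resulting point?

-8

∇E = (8p, 6q)
Step 1: at (-1, -0.5), ∇E = (-8, -3) → (-1, -0.5) − 0.25·(-8, -3) = (1, 0.25)
Step 2: at (1, 0.25), ∇E = (8, 1.5) → (1, 0.25) − 0.25·(8, 1.5) = (-1, -0.125)
Step 3: at (-1, -0.125), ∇E = (-8, -0.75) → (-1, -0.125) − 0.25·(-8, -0.75) = (1, 0.0625)
Step 4: at (1, 0.0625), ∇E = (8, 0.375) → (1, 0.0625) − 0.25·(8, 0.375) = (-1, -0.03125)
∂E/∂p at (-1, -0.03125) = -8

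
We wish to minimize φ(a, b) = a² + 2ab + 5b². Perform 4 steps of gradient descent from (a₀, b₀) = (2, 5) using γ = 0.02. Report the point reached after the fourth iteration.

∇φ = (2a + 2b, 2a + 10b)
(a₁, b₁) = (2, 5) − 0.02·(14, 54) = (1.72, 3.92)
(a₂, b₂) = (1.72, 3.92) − 0.02·(11.28, 42.64) = (1.4944, 3.0672)
(a₃, b₃) = (1.4944, 3.0672) − 0.02·(9.1232, 33.6608) = (1.311936, 2.393984)
(a₄, b₄) = (1.311936, 2.393984) − 0.02·(7.41184, 26.563712) = (1.1636992, 1.86270976)

(1.1636992, 1.86270976)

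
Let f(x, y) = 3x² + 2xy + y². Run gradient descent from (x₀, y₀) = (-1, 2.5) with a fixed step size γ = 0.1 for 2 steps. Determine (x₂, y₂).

(-0.8, 1.94)

∇f = (6x + 2y, 2x + 2y)
Step 1: at (-1, 2.5), ∇f = (-1, 3) → (-1, 2.5) − 0.1·(-1, 3) = (-0.9, 2.2)
Step 2: at (-0.9, 2.2), ∇f = (-1, 2.6) → (-0.9, 2.2) − 0.1·(-1, 2.6) = (-0.8, 1.94)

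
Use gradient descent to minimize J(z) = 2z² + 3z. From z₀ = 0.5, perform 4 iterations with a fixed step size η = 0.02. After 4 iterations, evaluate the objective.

J′(z) = 4z + 3
z₁ = 0.5 − 0.02·5 = 0.4
z₂ = 0.4 − 0.02·4.6 = 0.308
z₃ = 0.308 − 0.02·4.232 = 0.22336
z₄ = 0.22336 − 0.02·3.89344 = 0.1454912
J(0.1454912) = 0.47880897855488

0.47880897855488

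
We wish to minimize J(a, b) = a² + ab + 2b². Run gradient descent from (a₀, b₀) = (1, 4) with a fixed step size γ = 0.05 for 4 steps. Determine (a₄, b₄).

∇J = (2a + b, a + 4b)
Step 1: at (1, 4), ∇J = (6, 17) → (1, 4) − 0.05·(6, 17) = (0.7, 3.15)
Step 2: at (0.7, 3.15), ∇J = (4.55, 13.3) → (0.7, 3.15) − 0.05·(4.55, 13.3) = (0.4725, 2.485)
Step 3: at (0.4725, 2.485), ∇J = (3.43, 10.4125) → (0.4725, 2.485) − 0.05·(3.43, 10.4125) = (0.301, 1.964375)
Step 4: at (0.301, 1.964375), ∇J = (2.566375, 8.1585) → (0.301, 1.964375) − 0.05·(2.566375, 8.1585) = (0.17268125, 1.55645)

(0.17268125, 1.55645)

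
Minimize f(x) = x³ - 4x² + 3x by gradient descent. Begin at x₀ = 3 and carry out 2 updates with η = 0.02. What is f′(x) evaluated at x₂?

3.972449983488

f′(x) = 3x² - 8x + 3
x₁ = 3 − 0.02·6 = 2.88
x₂ = 2.88 − 0.02·4.8432 = 2.783136
f′(x) at (2.783136) = 3.972449983488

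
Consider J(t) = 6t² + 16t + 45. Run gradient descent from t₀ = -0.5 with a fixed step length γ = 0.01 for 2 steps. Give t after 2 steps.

-0.688

J′(t) = 12t + 16
Step 1: J′(-0.5) = 10; t₁ = -0.5 − 0.01·10 = -0.6
Step 2: J′(-0.6) = 8.8; t₂ = -0.6 − 0.01·8.8 = -0.688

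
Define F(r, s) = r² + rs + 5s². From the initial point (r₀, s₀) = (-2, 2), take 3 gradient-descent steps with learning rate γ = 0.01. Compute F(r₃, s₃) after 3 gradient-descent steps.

∇F = (2r + s, r + 10s)
(r₁, s₁) = (-2, 2) − 0.01·(-2, 18) = (-1.98, 1.82)
(r₂, s₂) = (-1.98, 1.82) − 0.01·(-2.14, 16.22) = (-1.9586, 1.6578)
(r₃, s₃) = (-1.9586, 1.6578) − 0.01·(-2.2594, 14.6194) = (-1.936006, 1.511606)
F(-1.936006, 1.511606) = 12.24640444258

12.24640444258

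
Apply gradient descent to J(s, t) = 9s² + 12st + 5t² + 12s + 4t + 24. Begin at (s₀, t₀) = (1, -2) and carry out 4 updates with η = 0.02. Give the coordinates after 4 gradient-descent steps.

∇J = (18s + 12t + 12, 12s + 10t + 4)
(s₁, t₁) = (1, -2) − 0.02·(6, -4) = (0.88, -1.92)
(s₂, t₂) = (0.88, -1.92) − 0.02·(4.8, -4.64) = (0.784, -1.8272)
(s₃, t₃) = (0.784, -1.8272) − 0.02·(4.1856, -4.864) = (0.700288, -1.72992)
(s₄, t₄) = (0.700288, -1.72992) − 0.02·(3.846144, -4.895744) = (0.62336512, -1.63200512)

(0.62336512, -1.63200512)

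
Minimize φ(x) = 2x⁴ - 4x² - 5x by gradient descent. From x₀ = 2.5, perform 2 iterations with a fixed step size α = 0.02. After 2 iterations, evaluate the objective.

-4.66290528

φ′(x) = 8x³ - 8x - 5
Step 1: φ′(2.5) = 100; x₁ = 2.5 − 0.02·100 = 0.5
Step 2: φ′(0.5) = -8; x₂ = 0.5 − 0.02·(-8) = 0.66
φ(0.66) = -4.66290528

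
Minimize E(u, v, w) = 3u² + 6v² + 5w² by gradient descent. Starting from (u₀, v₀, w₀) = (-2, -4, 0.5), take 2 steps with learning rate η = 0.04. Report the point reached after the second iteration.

∇E = (6u, 12v, 10w)
(u₁, v₁, w₁) = (-2, -4, 0.5) − 0.04·(-12, -48, 5) = (-1.52, -2.08, 0.3)
(u₂, v₂, w₂) = (-1.52, -2.08, 0.3) − 0.04·(-9.12, -24.96, 3) = (-1.1552, -1.0816, 0.18)

(-1.1552, -1.0816, 0.18)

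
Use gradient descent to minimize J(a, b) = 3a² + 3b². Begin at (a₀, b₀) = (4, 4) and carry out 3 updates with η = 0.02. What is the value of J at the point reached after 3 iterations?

44.582792331264

∇J = (6a, 6b)
(a₁, b₁) = (4, 4) − 0.02·(24, 24) = (3.52, 3.52)
(a₂, b₂) = (3.52, 3.52) − 0.02·(21.12, 21.12) = (3.0976, 3.0976)
(a₃, b₃) = (3.0976, 3.0976) − 0.02·(18.5856, 18.5856) = (2.725888, 2.725888)
J(2.725888, 2.725888) = 44.582792331264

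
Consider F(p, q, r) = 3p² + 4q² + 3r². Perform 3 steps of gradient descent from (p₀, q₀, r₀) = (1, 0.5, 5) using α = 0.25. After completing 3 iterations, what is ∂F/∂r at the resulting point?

-3.75

∇F = (6p, 8q, 6r)
(p₁, q₁, r₁) = (1, 0.5, 5) − 0.25·(6, 4, 30) = (-0.5, -0.5, -2.5)
(p₂, q₂, r₂) = (-0.5, -0.5, -2.5) − 0.25·(-3, -4, -15) = (0.25, 0.5, 1.25)
(p₃, q₃, r₃) = (0.25, 0.5, 1.25) − 0.25·(1.5, 4, 7.5) = (-0.125, -0.5, -0.625)
∂F/∂r at (-0.125, -0.5, -0.625) = -3.75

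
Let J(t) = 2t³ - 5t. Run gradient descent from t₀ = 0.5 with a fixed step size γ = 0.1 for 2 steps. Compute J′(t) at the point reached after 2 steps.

0.0398335

J′(t) = 6t² - 5
t₁ = 0.5 − 0.1·(-3.5) = 0.85
t₂ = 0.85 − 0.1·(-0.665) = 0.9165
J′(t) at (0.9165) = 0.0398335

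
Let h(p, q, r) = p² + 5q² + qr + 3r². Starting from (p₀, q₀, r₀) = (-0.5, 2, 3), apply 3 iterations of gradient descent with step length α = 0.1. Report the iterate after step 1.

(-0.4, -0.3, 1)

∇h = (2p, 10q + r, q + 6r)
Step 1: at (-0.5, 2, 3), ∇h = (-1, 23, 20) → (-0.5, 2, 3) − 0.1·(-1, 23, 20) = (-0.4, -0.3, 1)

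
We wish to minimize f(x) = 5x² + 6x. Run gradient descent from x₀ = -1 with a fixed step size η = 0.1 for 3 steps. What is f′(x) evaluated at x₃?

0

f′(x) = 10x + 6
x₁ = -1 − 0.1·(-4) = -0.6
x₂ = -0.6 − 0.1·0 = -0.6
x₃ = -0.6 − 0.1·0 = -0.6
f′(x) at (-0.6) = 0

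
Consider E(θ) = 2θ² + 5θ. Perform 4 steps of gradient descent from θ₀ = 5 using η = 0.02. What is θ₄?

3.227456

E′(θ) = 4θ + 5
θ₁ = 5 − 0.02·25 = 4.5
θ₂ = 4.5 − 0.02·23 = 4.04
θ₃ = 4.04 − 0.02·21.16 = 3.6168
θ₄ = 3.6168 − 0.02·19.4672 = 3.227456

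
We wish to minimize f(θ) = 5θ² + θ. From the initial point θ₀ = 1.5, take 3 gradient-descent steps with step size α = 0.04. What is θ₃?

0.2456

f′(θ) = 10θ + 1
Step 1: f′(1.5) = 16; θ₁ = 1.5 − 0.04·16 = 0.86
Step 2: f′(0.86) = 9.6; θ₂ = 0.86 − 0.04·9.6 = 0.476
Step 3: f′(0.476) = 5.76; θ₃ = 0.476 − 0.04·5.76 = 0.2456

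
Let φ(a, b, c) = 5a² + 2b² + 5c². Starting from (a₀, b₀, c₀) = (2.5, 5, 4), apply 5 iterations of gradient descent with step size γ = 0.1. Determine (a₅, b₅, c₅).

(0, 0.3888, 0)

∇φ = (10a, 4b, 10c)
(a₁, b₁, c₁) = (2.5, 5, 4) − 0.1·(25, 20, 40) = (0, 3, 0)
(a₂, b₂, c₂) = (0, 3, 0) − 0.1·(0, 12, 0) = (0, 1.8, 0)
(a₃, b₃, c₃) = (0, 1.8, 0) − 0.1·(0, 7.2, 0) = (0, 1.08, 0)
(a₄, b₄, c₄) = (0, 1.08, 0) − 0.1·(0, 4.32, 0) = (0, 0.648, 0)
(a₅, b₅, c₅) = (0, 0.648, 0) − 0.1·(0, 2.592, 0) = (0, 0.3888, 0)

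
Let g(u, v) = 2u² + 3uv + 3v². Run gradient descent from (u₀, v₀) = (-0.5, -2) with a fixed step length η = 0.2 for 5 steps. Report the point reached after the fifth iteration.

∇g = (4u + 3v, 3u + 6v)
(u₁, v₁) = (-0.5, -2) − 0.2·(-8, -13.5) = (1.1, 0.7)
(u₂, v₂) = (1.1, 0.7) − 0.2·(6.5, 7.5) = (-0.2, -0.8)
(u₃, v₃) = (-0.2, -0.8) − 0.2·(-3.2, -5.4) = (0.44, 0.28)
(u₄, v₄) = (0.44, 0.28) − 0.2·(2.6, 3) = (-0.08, -0.32)
(u₅, v₅) = (-0.08, -0.32) − 0.2·(-1.28, -2.16) = (0.176, 0.112)

(0.176, 0.112)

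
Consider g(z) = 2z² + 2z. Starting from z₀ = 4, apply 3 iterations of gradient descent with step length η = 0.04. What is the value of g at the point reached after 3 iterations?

13.727570280448

g′(z) = 4z + 2
Step 1: g′(4) = 18; z₁ = 4 − 0.04·18 = 3.28
Step 2: g′(3.28) = 15.12; z₂ = 3.28 − 0.04·15.12 = 2.6752
Step 3: g′(2.6752) = 12.7008; z₃ = 2.6752 − 0.04·12.7008 = 2.167168
g(2.167168) = 13.727570280448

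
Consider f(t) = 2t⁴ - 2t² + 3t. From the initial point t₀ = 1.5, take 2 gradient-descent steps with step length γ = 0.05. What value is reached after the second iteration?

0.1992

f′(t) = 8t³ - 4t + 3
Step 1: f′(1.5) = 24; t₁ = 1.5 − 0.05·24 = 0.3
Step 2: f′(0.3) = 2.016; t₂ = 0.3 − 0.05·2.016 = 0.1992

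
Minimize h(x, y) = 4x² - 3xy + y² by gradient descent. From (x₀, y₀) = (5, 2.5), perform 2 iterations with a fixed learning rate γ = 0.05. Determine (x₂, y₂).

∇h = (8x - 3y, -3x + 2y)
(x₁, y₁) = (5, 2.5) − 0.05·(32.5, -10) = (3.375, 3)
(x₂, y₂) = (3.375, 3) − 0.05·(18, -4.125) = (2.475, 3.20625)

(2.475, 3.20625)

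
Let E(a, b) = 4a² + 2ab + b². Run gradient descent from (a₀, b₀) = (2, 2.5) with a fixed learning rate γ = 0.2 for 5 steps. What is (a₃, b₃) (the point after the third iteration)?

∇E = (8a + 2b, 2a + 2b)
(a₁, b₁) = (2, 2.5) − 0.2·(21, 9) = (-2.2, 0.7)
(a₂, b₂) = (-2.2, 0.7) − 0.2·(-16.2, -3) = (1.04, 1.3)
(a₃, b₃) = (1.04, 1.3) − 0.2·(10.92, 4.68) = (-1.144, 0.364)

(-1.144, 0.364)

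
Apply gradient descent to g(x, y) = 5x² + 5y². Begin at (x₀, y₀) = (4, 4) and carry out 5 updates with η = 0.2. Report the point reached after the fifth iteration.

∇g = (10x, 10y)
Step 1: at (4, 4), ∇g = (40, 40) → (4, 4) − 0.2·(40, 40) = (-4, -4)
Step 2: at (-4, -4), ∇g = (-40, -40) → (-4, -4) − 0.2·(-40, -40) = (4, 4)
Step 3: at (4, 4), ∇g = (40, 40) → (4, 4) − 0.2·(40, 40) = (-4, -4)
Step 4: at (-4, -4), ∇g = (-40, -40) → (-4, -4) − 0.2·(-40, -40) = (4, 4)
Step 5: at (4, 4), ∇g = (40, 40) → (4, 4) − 0.2·(40, 40) = (-4, -4)

(-4, -4)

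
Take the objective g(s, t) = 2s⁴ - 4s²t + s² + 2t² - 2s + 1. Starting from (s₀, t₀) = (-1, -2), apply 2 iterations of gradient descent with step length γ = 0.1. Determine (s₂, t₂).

∇g = (8s³ - 8st + 2s - 2, -4s² + 4t)
(s₁, t₁) = (-1, -2) − 0.1·(-28, -12) = (1.8, -0.8)
(s₂, t₂) = (1.8, -0.8) − 0.1·(59.776, -16.16) = (-4.1776, 0.816)

(-4.1776, 0.816)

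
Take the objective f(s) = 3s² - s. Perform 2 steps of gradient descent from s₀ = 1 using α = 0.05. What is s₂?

f′(s) = 6s - 1
Step 1: f′(1) = 5; s₁ = 1 − 0.05·5 = 0.75
Step 2: f′(0.75) = 3.5; s₂ = 0.75 − 0.05·3.5 = 0.575

0.575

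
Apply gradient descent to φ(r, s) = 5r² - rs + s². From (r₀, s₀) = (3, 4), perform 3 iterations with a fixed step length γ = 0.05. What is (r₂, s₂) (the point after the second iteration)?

(1.0375, 3.46)

∇φ = (10r - s, -r + 2s)
(r₁, s₁) = (3, 4) − 0.05·(26, 5) = (1.7, 3.75)
(r₂, s₂) = (1.7, 3.75) − 0.05·(13.25, 5.8) = (1.0375, 3.46)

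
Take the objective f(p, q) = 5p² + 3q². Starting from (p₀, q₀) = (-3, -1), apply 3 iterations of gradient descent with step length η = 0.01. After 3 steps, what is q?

∇f = (10p, 6q)
Step 1: at (-3, -1), ∇f = (-30, -6) → (-3, -1) − 0.01·(-30, -6) = (-2.7, -0.94)
Step 2: at (-2.7, -0.94), ∇f = (-27, -5.64) → (-2.7, -0.94) − 0.01·(-27, -5.64) = (-2.43, -0.8836)
Step 3: at (-2.43, -0.8836), ∇f = (-24.3, -5.3016) → (-2.43, -0.8836) − 0.01·(-24.3, -5.3016) = (-2.187, -0.830584)
q = -0.830584

-0.830584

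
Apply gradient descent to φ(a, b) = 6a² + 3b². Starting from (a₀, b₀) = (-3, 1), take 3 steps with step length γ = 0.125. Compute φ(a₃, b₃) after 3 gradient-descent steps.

0.844482421875

∇φ = (12a, 6b)
(a₁, b₁) = (-3, 1) − 0.125·(-36, 6) = (1.5, 0.25)
(a₂, b₂) = (1.5, 0.25) − 0.125·(18, 1.5) = (-0.75, 0.0625)
(a₃, b₃) = (-0.75, 0.0625) − 0.125·(-9, 0.375) = (0.375, 0.015625)
φ(0.375, 0.015625) = 0.844482421875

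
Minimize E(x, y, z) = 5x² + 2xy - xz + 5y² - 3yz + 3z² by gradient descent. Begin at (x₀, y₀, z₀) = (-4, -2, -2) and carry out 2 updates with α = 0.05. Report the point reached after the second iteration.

(-0.955, -0.545, -1.56)

∇E = (10x + 2y - z, 2x + 10y - 3z, -x - 3y + 6z)
(x₁, y₁, z₁) = (-4, -2, -2) − 0.05·(-42, -22, -2) = (-1.9, -0.9, -1.9)
(x₂, y₂, z₂) = (-1.9, -0.9, -1.9) − 0.05·(-18.9, -7.1, -6.8) = (-0.955, -0.545, -1.56)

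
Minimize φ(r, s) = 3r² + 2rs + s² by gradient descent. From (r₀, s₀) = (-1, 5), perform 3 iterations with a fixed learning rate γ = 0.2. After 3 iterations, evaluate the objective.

2.961536

∇φ = (6r + 2s, 2r + 2s)
Step 1: at (-1, 5), ∇φ = (4, 8) → (-1, 5) − 0.2·(4, 8) = (-1.8, 3.4)
Step 2: at (-1.8, 3.4), ∇φ = (-4, 3.2) → (-1.8, 3.4) − 0.2·(-4, 3.2) = (-1, 2.76)
Step 3: at (-1, 2.76), ∇φ = (-0.48, 3.52) → (-1, 2.76) − 0.2·(-0.48, 3.52) = (-0.904, 2.056)
φ(-0.904, 2.056) = 2.961536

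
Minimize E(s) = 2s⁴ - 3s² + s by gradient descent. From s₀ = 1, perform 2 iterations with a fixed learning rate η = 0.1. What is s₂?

E′(s) = 8s³ - 6s + 1
Step 1: E′(1) = 3; s₁ = 1 − 0.1·3 = 0.7
Step 2: E′(0.7) = -0.456; s₂ = 0.7 − 0.1·(-0.456) = 0.7456

0.7456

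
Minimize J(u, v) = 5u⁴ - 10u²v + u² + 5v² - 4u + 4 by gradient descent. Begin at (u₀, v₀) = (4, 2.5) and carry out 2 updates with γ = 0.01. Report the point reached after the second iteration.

∇J = (20u³ - 20uv + 2u - 4, -10u² + 10v)
Step 1: at (4, 2.5), ∇J = (1084, -135) → (4, 2.5) − 0.01·(1084, -135) = (-6.84, 3.85)
Step 2: at (-6.84, 3.85), ∇J = (-5891.27008, -429.356) → (-6.84, 3.85) − 0.01·(-5891.27008, -429.356) = (52.0727008, 8.14356)

(52.0727008, 8.14356)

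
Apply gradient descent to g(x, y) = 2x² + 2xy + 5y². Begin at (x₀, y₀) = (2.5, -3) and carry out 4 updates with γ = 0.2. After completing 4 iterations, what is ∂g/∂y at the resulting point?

∇g = (4x + 2y, 2x + 10y)
(x₁, y₁) = (2.5, -3) − 0.2·(4, -25) = (1.7, 2)
(x₂, y₂) = (1.7, 2) − 0.2·(10.8, 23.4) = (-0.46, -2.68)
(x₃, y₃) = (-0.46, -2.68) − 0.2·(-7.2, -27.72) = (0.98, 2.864)
(x₄, y₄) = (0.98, 2.864) − 0.2·(9.648, 30.6) = (-0.9496, -3.256)
∂g/∂y at (-0.9496, -3.256) = -34.4592

-34.4592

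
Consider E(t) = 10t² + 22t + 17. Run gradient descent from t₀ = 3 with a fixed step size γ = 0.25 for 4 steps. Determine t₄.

1048.5

E′(t) = 20t + 22
Step 1: E′(3) = 82; t₁ = 3 − 0.25·82 = -17.5
Step 2: E′(-17.5) = -328; t₂ = -17.5 − 0.25·(-328) = 64.5
Step 3: E′(64.5) = 1312; t₃ = 64.5 − 0.25·1312 = -263.5
Step 4: E′(-263.5) = -5248; t₄ = -263.5 − 0.25·(-5248) = 1048.5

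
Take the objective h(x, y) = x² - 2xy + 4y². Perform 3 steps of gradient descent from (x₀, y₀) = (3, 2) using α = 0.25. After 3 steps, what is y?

∇h = (2x - 2y, -2x + 8y)
Step 1: at (3, 2), ∇h = (2, 10) → (3, 2) − 0.25·(2, 10) = (2.5, -0.5)
Step 2: at (2.5, -0.5), ∇h = (6, -9) → (2.5, -0.5) − 0.25·(6, -9) = (1, 1.75)
Step 3: at (1, 1.75), ∇h = (-1.5, 12) → (1, 1.75) − 0.25·(-1.5, 12) = (1.375, -1.25)
y = -1.25

-1.25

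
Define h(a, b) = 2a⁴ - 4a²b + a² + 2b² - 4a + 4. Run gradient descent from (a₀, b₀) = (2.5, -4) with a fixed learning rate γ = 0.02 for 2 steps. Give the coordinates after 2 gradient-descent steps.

∇h = (8a³ - 8ab + 2a - 4, -4a² + 4b)
Step 1: at (2.5, -4), ∇h = (206, -41) → (2.5, -4) − 0.02·(206, -41) = (-1.62, -3.18)
Step 2: at (-1.62, -3.18), ∇h = (-82.465024, -23.2176) → (-1.62, -3.18) − 0.02·(-82.465024, -23.2176) = (0.02930048, -2.715648)

(0.02930048, -2.715648)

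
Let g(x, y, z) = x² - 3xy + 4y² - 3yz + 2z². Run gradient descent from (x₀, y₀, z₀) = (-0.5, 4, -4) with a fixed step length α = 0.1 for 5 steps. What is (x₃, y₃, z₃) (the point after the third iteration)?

∇g = (2x - 3y, -3x + 8y - 3z, -3y + 4z)
(x₁, y₁, z₁) = (-0.5, 4, -4) − 0.1·(-13, 45.5, -28) = (0.8, -0.55, -1.2)
(x₂, y₂, z₂) = (0.8, -0.55, -1.2) − 0.1·(3.25, -3.2, -3.15) = (0.475, -0.23, -0.885)
(x₃, y₃, z₃) = (0.475, -0.23, -0.885) − 0.1·(1.64, -0.61, -2.85) = (0.311, -0.169, -0.6)

(0.311, -0.169, -0.6)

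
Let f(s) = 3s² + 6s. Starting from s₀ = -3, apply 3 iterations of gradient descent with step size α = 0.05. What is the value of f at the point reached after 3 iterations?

-1.588212

f′(s) = 6s + 6
s₁ = -3 − 0.05·(-12) = -2.4
s₂ = -2.4 − 0.05·(-8.4) = -1.98
s₃ = -1.98 − 0.05·(-5.88) = -1.686
f(-1.686) = -1.588212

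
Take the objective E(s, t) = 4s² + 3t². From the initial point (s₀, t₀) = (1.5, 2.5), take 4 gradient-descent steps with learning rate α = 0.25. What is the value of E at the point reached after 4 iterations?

9.0732421875

∇E = (8s, 6t)
Step 1: at (1.5, 2.5), ∇E = (12, 15) → (1.5, 2.5) − 0.25·(12, 15) = (-1.5, -1.25)
Step 2: at (-1.5, -1.25), ∇E = (-12, -7.5) → (-1.5, -1.25) − 0.25·(-12, -7.5) = (1.5, 0.625)
Step 3: at (1.5, 0.625), ∇E = (12, 3.75) → (1.5, 0.625) − 0.25·(12, 3.75) = (-1.5, -0.3125)
Step 4: at (-1.5, -0.3125), ∇E = (-12, -1.875) → (-1.5, -0.3125) − 0.25·(-12, -1.875) = (1.5, 0.15625)
E(1.5, 0.15625) = 9.0732421875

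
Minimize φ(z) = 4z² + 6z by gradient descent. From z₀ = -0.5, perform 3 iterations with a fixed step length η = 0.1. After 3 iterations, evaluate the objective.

-2.249984

φ′(z) = 8z + 6
z₁ = -0.5 − 0.1·2 = -0.7
z₂ = -0.7 − 0.1·0.4 = -0.74
z₃ = -0.74 − 0.1·0.08 = -0.748
φ(-0.748) = -2.249984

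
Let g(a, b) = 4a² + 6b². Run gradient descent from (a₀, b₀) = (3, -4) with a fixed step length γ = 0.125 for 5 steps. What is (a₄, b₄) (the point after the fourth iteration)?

∇g = (8a, 12b)
(a₁, b₁) = (3, -4) − 0.125·(24, -48) = (0, 2)
(a₂, b₂) = (0, 2) − 0.125·(0, 24) = (0, -1)
(a₃, b₃) = (0, -1) − 0.125·(0, -12) = (0, 0.5)
(a₄, b₄) = (0, 0.5) − 0.125·(0, 6) = (0, -0.25)

(0, -0.25)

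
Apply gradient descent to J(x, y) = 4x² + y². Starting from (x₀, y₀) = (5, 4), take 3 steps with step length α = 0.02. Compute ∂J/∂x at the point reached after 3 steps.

∇J = (8x, 2y)
(x₁, y₁) = (5, 4) − 0.02·(40, 8) = (4.2, 3.84)
(x₂, y₂) = (4.2, 3.84) − 0.02·(33.6, 7.68) = (3.528, 3.6864)
(x₃, y₃) = (3.528, 3.6864) − 0.02·(28.224, 7.3728) = (2.96352, 3.538944)
∂J/∂x at (2.96352, 3.538944) = 23.70816

23.70816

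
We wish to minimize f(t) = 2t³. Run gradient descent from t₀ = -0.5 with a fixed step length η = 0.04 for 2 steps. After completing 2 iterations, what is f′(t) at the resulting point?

f′(t) = 6t²
t₁ = -0.5 − 0.04·1.5 = -0.56
t₂ = -0.56 − 0.04·1.8816 = -0.635264
f′(t) at (-0.635264) = 2.421362098176

2.421362098176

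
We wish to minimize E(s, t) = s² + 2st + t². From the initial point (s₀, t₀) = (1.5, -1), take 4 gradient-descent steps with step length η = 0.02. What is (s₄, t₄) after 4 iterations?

(1.42909824, -1.07090176)

∇E = (2s + 2t, 2s + 2t)
(s₁, t₁) = (1.5, -1) − 0.02·(1, 1) = (1.48, -1.02)
(s₂, t₂) = (1.48, -1.02) − 0.02·(0.92, 0.92) = (1.4616, -1.0384)
(s₃, t₃) = (1.4616, -1.0384) − 0.02·(0.8464, 0.8464) = (1.444672, -1.055328)
(s₄, t₄) = (1.444672, -1.055328) − 0.02·(0.778688, 0.778688) = (1.42909824, -1.07090176)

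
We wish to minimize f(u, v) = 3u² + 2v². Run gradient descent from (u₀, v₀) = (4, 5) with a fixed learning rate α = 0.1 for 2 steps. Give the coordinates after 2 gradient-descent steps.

(0.64, 1.8)

∇f = (6u, 4v)
(u₁, v₁) = (4, 5) − 0.1·(24, 20) = (1.6, 3)
(u₂, v₂) = (1.6, 3) − 0.1·(9.6, 12) = (0.64, 1.8)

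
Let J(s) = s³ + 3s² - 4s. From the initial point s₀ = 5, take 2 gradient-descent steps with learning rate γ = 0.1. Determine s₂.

J′(s) = 3s² + 6s - 4
s₁ = 5 − 0.1·101 = -5.1
s₂ = -5.1 − 0.1·43.43 = -9.443

-9.443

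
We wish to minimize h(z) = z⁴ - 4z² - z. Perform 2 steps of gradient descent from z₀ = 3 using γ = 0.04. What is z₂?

-0.37715712

h′(z) = 4z³ - 8z - 1
z₁ = 3 − 0.04·83 = -0.32
z₂ = -0.32 − 0.04·1.428928 = -0.37715712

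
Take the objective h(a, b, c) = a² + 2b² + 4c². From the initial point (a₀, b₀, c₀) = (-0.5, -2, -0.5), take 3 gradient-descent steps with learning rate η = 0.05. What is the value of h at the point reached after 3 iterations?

∇h = (2a, 4b, 8c)
Step 1: at (-0.5, -2, -0.5), ∇h = (-1, -8, -4) → (-0.5, -2, -0.5) − 0.05·(-1, -8, -4) = (-0.45, -1.6, -0.3)
Step 2: at (-0.45, -1.6, -0.3), ∇h = (-0.9, -6.4, -2.4) → (-0.45, -1.6, -0.3) − 0.05·(-0.9, -6.4, -2.4) = (-0.405, -1.28, -0.18)
Step 3: at (-0.405, -1.28, -0.18), ∇h = (-0.81, -5.12, -1.44) → (-0.405, -1.28, -0.18) − 0.05·(-0.81, -5.12, -1.44) = (-0.3645, -1.024, -0.108)
h(-0.3645, -1.024, -0.108) = 2.27666825

2.27666825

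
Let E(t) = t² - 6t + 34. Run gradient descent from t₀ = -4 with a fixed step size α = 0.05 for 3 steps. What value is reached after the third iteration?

-2.103

E′(t) = 2t - 6
t₁ = -4 − 0.05·(-14) = -3.3
t₂ = -3.3 − 0.05·(-12.6) = -2.67
t₃ = -2.67 − 0.05·(-11.34) = -2.103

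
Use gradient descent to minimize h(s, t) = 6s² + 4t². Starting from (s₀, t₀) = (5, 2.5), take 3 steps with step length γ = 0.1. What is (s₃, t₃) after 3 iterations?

∇h = (12s, 8t)
Step 1: at (5, 2.5), ∇h = (60, 20) → (5, 2.5) − 0.1·(60, 20) = (-1, 0.5)
Step 2: at (-1, 0.5), ∇h = (-12, 4) → (-1, 0.5) − 0.1·(-12, 4) = (0.2, 0.1)
Step 3: at (0.2, 0.1), ∇h = (2.4, 0.8) → (0.2, 0.1) − 0.1·(2.4, 0.8) = (-0.04, 0.02)

(-0.04, 0.02)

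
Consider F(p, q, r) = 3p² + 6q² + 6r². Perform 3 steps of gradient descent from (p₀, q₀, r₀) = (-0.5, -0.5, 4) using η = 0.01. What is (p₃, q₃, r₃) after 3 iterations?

∇F = (6p, 12q, 12r)
Step 1: at (-0.5, -0.5, 4), ∇F = (-3, -6, 48) → (-0.5, -0.5, 4) − 0.01·(-3, -6, 48) = (-0.47, -0.44, 3.52)
Step 2: at (-0.47, -0.44, 3.52), ∇F = (-2.82, -5.28, 42.24) → (-0.47, -0.44, 3.52) − 0.01·(-2.82, -5.28, 42.24) = (-0.4418, -0.3872, 3.0976)
Step 3: at (-0.4418, -0.3872, 3.0976), ∇F = (-2.6508, -4.6464, 37.1712) → (-0.4418, -0.3872, 3.0976) − 0.01·(-2.6508, -4.6464, 37.1712) = (-0.415292, -0.340736, 2.725888)

(-0.415292, -0.340736, 2.725888)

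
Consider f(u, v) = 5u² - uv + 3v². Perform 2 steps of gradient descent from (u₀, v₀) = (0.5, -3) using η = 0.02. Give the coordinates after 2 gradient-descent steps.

∇f = (10u - v, -u + 6v)
(u₁, v₁) = (0.5, -3) − 0.02·(8, -18.5) = (0.34, -2.63)
(u₂, v₂) = (0.34, -2.63) − 0.02·(6.03, -16.12) = (0.2194, -2.3076)

(0.2194, -2.3076)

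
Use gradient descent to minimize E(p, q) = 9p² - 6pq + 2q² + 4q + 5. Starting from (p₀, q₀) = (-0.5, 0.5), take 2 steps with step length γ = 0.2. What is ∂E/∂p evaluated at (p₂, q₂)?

∇E = (18p - 6q, -6p + 4q + 4)
Step 1: at (-0.5, 0.5), ∇E = (-12, 9) → (-0.5, 0.5) − 0.2·(-12, 9) = (1.9, -1.3)
Step 2: at (1.9, -1.3), ∇E = (42, -12.6) → (1.9, -1.3) − 0.2·(42, -12.6) = (-6.5, 1.22)
∂E/∂p at (-6.5, 1.22) = -124.32

-124.32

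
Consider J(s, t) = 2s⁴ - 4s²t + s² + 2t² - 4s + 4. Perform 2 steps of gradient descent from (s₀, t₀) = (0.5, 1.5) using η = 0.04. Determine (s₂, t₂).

(1.07908224, 1.199584)

∇J = (8s³ - 8st + 2s - 4, -4s² + 4t)
Step 1: at (0.5, 1.5), ∇J = (-8, 5) → (0.5, 1.5) − 0.04·(-8, 5) = (0.82, 1.3)
Step 2: at (0.82, 1.3), ∇J = (-6.477056, 2.5104) → (0.82, 1.3) − 0.04·(-6.477056, 2.5104) = (1.07908224, 1.199584)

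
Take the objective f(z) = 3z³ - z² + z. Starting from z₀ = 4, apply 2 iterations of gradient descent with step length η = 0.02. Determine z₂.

f′(z) = 9z² - 2z + 1
Step 1: f′(4) = 137; z₁ = 4 − 0.02·137 = 1.26
Step 2: f′(1.26) = 12.7684; z₂ = 1.26 − 0.02·12.7684 = 1.004632

1.004632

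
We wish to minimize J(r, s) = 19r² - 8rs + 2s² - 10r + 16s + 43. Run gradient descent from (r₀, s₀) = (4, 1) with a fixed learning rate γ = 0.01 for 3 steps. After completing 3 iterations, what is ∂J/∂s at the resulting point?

9.637568

∇J = (38r - 8s - 10, -8r + 4s + 16)
Step 1: at (4, 1), ∇J = (134, -12) → (4, 1) − 0.01·(134, -12) = (2.66, 1.12)
Step 2: at (2.66, 1.12), ∇J = (82.12, -0.8) → (2.66, 1.12) − 0.01·(82.12, -0.8) = (1.8388, 1.128)
Step 3: at (1.8388, 1.128), ∇J = (50.8504, 5.8016) → (1.8388, 1.128) − 0.01·(50.8504, 5.8016) = (1.330296, 1.069984)
∂J/∂s at (1.330296, 1.069984) = 9.637568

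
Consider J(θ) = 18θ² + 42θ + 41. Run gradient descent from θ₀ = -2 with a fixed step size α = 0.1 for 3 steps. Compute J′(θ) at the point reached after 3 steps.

527.28

J′(θ) = 36θ + 42
θ₁ = -2 − 0.1·(-30) = 1
θ₂ = 1 − 0.1·78 = -6.8
θ₃ = -6.8 − 0.1·(-202.8) = 13.48
J′(θ) at (13.48) = 527.28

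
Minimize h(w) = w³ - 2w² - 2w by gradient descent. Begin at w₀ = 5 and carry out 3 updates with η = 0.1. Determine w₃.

h′(w) = 3w² - 4w - 2
Step 1: h′(5) = 53; w₁ = 5 − 0.1·53 = -0.3
Step 2: h′(-0.3) = -0.53; w₂ = -0.3 − 0.1·(-0.53) = -0.247
Step 3: h′(-0.247) = -0.828973; w₃ = -0.247 − 0.1·(-0.828973) = -0.1641027

-0.1641027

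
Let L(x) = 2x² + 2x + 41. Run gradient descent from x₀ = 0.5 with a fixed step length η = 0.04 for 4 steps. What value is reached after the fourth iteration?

-0.00212864

L′(x) = 4x + 2
x₁ = 0.5 − 0.04·4 = 0.34
x₂ = 0.34 − 0.04·3.36 = 0.2056
x₃ = 0.2056 − 0.04·2.8224 = 0.092704
x₄ = 0.092704 − 0.04·2.370816 = -0.00212864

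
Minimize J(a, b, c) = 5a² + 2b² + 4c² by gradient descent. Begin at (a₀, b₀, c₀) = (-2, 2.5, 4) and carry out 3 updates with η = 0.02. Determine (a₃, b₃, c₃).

∇J = (10a, 4b, 8c)
Step 1: at (-2, 2.5, 4), ∇J = (-20, 10, 32) → (-2, 2.5, 4) − 0.02·(-20, 10, 32) = (-1.6, 2.3, 3.36)
Step 2: at (-1.6, 2.3, 3.36), ∇J = (-16, 9.2, 26.88) → (-1.6, 2.3, 3.36) − 0.02·(-16, 9.2, 26.88) = (-1.28, 2.116, 2.8224)
Step 3: at (-1.28, 2.116, 2.8224), ∇J = (-12.8, 8.464, 22.5792) → (-1.28, 2.116, 2.8224) − 0.02·(-12.8, 8.464, 22.5792) = (-1.024, 1.94672, 2.370816)

(-1.024, 1.94672, 2.370816)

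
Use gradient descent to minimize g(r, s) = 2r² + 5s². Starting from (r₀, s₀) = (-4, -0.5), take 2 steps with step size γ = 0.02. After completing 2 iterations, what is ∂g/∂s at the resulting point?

-3.2

∇g = (4r, 10s)
(r₁, s₁) = (-4, -0.5) − 0.02·(-16, -5) = (-3.68, -0.4)
(r₂, s₂) = (-3.68, -0.4) − 0.02·(-14.72, -4) = (-3.3856, -0.32)
∂g/∂s at (-3.3856, -0.32) = -3.2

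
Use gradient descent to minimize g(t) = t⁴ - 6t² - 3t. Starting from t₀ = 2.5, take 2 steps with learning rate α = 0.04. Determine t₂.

1.70560512

g′(t) = 4t³ - 12t - 3
Step 1: g′(2.5) = 29.5; t₁ = 2.5 − 0.04·29.5 = 1.32
Step 2: g′(1.32) = -9.640128; t₂ = 1.32 − 0.04·(-9.640128) = 1.70560512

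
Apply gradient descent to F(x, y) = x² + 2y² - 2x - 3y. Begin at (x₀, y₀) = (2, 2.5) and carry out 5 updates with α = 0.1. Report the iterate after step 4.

(1.4096, 0.9768)

∇F = (2x - 2, 4y - 3)
Step 1: at (2, 2.5), ∇F = (2, 7) → (2, 2.5) − 0.1·(2, 7) = (1.8, 1.8)
Step 2: at (1.8, 1.8), ∇F = (1.6, 4.2) → (1.8, 1.8) − 0.1·(1.6, 4.2) = (1.64, 1.38)
Step 3: at (1.64, 1.38), ∇F = (1.28, 2.52) → (1.64, 1.38) − 0.1·(1.28, 2.52) = (1.512, 1.128)
Step 4: at (1.512, 1.128), ∇F = (1.024, 1.512) → (1.512, 1.128) − 0.1·(1.024, 1.512) = (1.4096, 0.9768)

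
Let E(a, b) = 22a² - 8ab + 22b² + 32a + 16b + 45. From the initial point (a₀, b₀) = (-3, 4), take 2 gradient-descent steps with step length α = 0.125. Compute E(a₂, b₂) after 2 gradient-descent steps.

∇E = (44a - 8b + 32, -8a + 44b + 16)
Step 1: at (-3, 4), ∇E = (-132, 216) → (-3, 4) − 0.125·(-132, 216) = (13.5, -23)
Step 2: at (13.5, -23), ∇E = (810, -1104) → (13.5, -23) − 0.125·(810, -1104) = (-87.75, 115)
E(-87.75, 115) = 540158.375

540158.375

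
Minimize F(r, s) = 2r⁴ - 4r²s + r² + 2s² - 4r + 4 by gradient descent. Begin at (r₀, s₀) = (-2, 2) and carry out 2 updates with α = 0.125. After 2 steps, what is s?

6

∇F = (8r³ - 8rs + 2r - 4, -4r² + 4s)
(r₁, s₁) = (-2, 2) − 0.125·(-40, -8) = (3, 3)
(r₂, s₂) = (3, 3) − 0.125·(146, -24) = (-15.25, 6)
s = 6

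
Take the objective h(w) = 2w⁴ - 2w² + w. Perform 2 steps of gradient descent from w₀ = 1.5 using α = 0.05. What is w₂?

h′(w) = 8w³ - 4w + 1
Step 1: h′(1.5) = 22; w₁ = 1.5 − 0.05·22 = 0.4
Step 2: h′(0.4) = -0.088; w₂ = 0.4 − 0.05·(-0.088) = 0.4044

0.4044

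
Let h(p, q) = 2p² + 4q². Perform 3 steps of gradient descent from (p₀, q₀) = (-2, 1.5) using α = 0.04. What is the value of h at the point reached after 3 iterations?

∇h = (4p, 8q)
(p₁, q₁) = (-2, 1.5) − 0.04·(-8, 12) = (-1.68, 1.02)
(p₂, q₂) = (-1.68, 1.02) − 0.04·(-6.72, 8.16) = (-1.4112, 0.6936)
(p₃, q₃) = (-1.4112, 0.6936) − 0.04·(-5.6448, 5.5488) = (-1.185408, 0.471648)
h(-1.185408, 0.471648) = 3.700191596544

3.700191596544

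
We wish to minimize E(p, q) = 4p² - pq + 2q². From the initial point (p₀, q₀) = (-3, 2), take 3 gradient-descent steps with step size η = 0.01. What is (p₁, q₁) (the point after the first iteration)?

∇E = (8p - q, -p + 4q)
(p₁, q₁) = (-3, 2) − 0.01·(-26, 11) = (-2.74, 1.89)

(-2.74, 1.89)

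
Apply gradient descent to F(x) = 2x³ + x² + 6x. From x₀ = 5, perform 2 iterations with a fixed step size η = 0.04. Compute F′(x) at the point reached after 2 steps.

35.607541866496

F′(x) = 6x² + 2x + 6
Step 1: F′(5) = 166; x₁ = 5 − 0.04·166 = -1.64
Step 2: F′(-1.64) = 18.8576; x₂ = -1.64 − 0.04·18.8576 = -2.394304
F′(x) at (-2.394304) = 35.607541866496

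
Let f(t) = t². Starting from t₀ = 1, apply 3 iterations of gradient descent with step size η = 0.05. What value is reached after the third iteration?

0.729

f′(t) = 2t
Step 1: f′(1) = 2; t₁ = 1 − 0.05·2 = 0.9
Step 2: f′(0.9) = 1.8; t₂ = 0.9 − 0.05·1.8 = 0.81
Step 3: f′(0.81) = 1.62; t₃ = 0.81 − 0.05·1.62 = 0.729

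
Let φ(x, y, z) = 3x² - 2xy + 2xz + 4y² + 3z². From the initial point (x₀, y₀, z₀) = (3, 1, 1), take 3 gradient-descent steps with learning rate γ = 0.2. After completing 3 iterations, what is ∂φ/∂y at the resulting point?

∇φ = (6x - 2y + 2z, -2x + 8y, 2x + 6z)
Step 1: at (3, 1, 1), ∇φ = (18, 2, 12) → (3, 1, 1) − 0.2·(18, 2, 12) = (-0.6, 0.6, -1.4)
Step 2: at (-0.6, 0.6, -1.4), ∇φ = (-7.6, 6, -9.6) → (-0.6, 0.6, -1.4) − 0.2·(-7.6, 6, -9.6) = (0.92, -0.6, 0.52)
Step 3: at (0.92, -0.6, 0.52), ∇φ = (7.76, -6.64, 4.96) → (0.92, -0.6, 0.52) − 0.2·(7.76, -6.64, 4.96) = (-0.632, 0.728, -0.472)
∂φ/∂y at (-0.632, 0.728, -0.472) = 7.088

7.088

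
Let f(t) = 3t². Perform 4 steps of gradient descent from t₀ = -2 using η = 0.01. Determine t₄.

-1.56149792

f′(t) = 6t
Step 1: f′(-2) = -12; t₁ = -2 − 0.01·(-12) = -1.88
Step 2: f′(-1.88) = -11.28; t₂ = -1.88 − 0.01·(-11.28) = -1.7672
Step 3: f′(-1.7672) = -10.6032; t₃ = -1.7672 − 0.01·(-10.6032) = -1.661168
Step 4: f′(-1.661168) = -9.967008; t₄ = -1.661168 − 0.01·(-9.967008) = -1.56149792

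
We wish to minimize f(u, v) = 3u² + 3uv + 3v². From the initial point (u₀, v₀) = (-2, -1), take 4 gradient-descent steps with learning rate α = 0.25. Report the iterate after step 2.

∇f = (6u + 3v, 3u + 6v)
(u₁, v₁) = (-2, -1) − 0.25·(-15, -12) = (1.75, 2)
(u₂, v₂) = (1.75, 2) − 0.25·(16.5, 17.25) = (-2.375, -2.3125)

(-2.375, -2.3125)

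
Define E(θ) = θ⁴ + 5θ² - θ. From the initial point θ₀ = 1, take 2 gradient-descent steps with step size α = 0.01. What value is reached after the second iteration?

0.76665988

E′(θ) = 4θ³ + 10θ - 1
θ₁ = 1 − 0.01·13 = 0.87
θ₂ = 0.87 − 0.01·10.334012 = 0.76665988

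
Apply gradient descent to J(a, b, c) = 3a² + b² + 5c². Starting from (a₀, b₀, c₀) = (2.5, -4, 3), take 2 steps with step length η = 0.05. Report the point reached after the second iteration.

(1.225, -3.24, 0.75)

∇J = (6a, 2b, 10c)
Step 1: at (2.5, -4, 3), ∇J = (15, -8, 30) → (2.5, -4, 3) − 0.05·(15, -8, 30) = (1.75, -3.6, 1.5)
Step 2: at (1.75, -3.6, 1.5), ∇J = (10.5, -7.2, 15) → (1.75, -3.6, 1.5) − 0.05·(10.5, -7.2, 15) = (1.225, -3.24, 0.75)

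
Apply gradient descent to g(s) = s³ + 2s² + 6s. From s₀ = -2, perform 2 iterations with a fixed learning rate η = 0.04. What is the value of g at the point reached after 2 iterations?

-25.910567682048

g′(s) = 3s² + 4s + 6
s₁ = -2 − 0.04·10 = -2.4
s₂ = -2.4 − 0.04·13.68 = -2.9472
g(-2.9472) = -25.910567682048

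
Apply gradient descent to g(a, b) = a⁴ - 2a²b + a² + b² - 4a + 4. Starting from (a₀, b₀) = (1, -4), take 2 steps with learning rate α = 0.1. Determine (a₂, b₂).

∇g = (4a³ - 4ab + 2a - 4, -2a² + 2b)
Step 1: at (1, -4), ∇g = (18, -10) → (1, -4) − 0.1·(18, -10) = (-0.8, -3)
Step 2: at (-0.8, -3), ∇g = (-17.248, -7.28) → (-0.8, -3) − 0.1·(-17.248, -7.28) = (0.9248, -2.272)

(0.9248, -2.272)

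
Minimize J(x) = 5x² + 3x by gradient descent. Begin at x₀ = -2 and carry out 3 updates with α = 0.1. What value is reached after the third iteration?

J′(x) = 10x + 3
x₁ = -2 − 0.1·(-17) = -0.3
x₂ = -0.3 − 0.1·0 = -0.3
x₃ = -0.3 − 0.1·0 = -0.3

-0.3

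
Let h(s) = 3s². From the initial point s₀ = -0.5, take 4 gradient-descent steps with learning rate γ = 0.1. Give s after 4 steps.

-0.0128

h′(s) = 6s
s₁ = -0.5 − 0.1·(-3) = -0.2
s₂ = -0.2 − 0.1·(-1.2) = -0.08
s₃ = -0.08 − 0.1·(-0.48) = -0.032
s₄ = -0.032 − 0.1·(-0.192) = -0.0128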